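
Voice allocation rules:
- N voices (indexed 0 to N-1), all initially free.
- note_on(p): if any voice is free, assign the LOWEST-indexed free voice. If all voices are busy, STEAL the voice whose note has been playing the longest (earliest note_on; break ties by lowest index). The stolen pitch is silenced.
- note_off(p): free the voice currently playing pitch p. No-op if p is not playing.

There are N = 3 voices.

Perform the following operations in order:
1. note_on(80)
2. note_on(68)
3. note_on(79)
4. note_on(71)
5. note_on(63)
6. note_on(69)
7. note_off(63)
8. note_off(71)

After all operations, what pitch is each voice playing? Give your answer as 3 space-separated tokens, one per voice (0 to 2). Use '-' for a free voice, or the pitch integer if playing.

Op 1: note_on(80): voice 0 is free -> assigned | voices=[80 - -]
Op 2: note_on(68): voice 1 is free -> assigned | voices=[80 68 -]
Op 3: note_on(79): voice 2 is free -> assigned | voices=[80 68 79]
Op 4: note_on(71): all voices busy, STEAL voice 0 (pitch 80, oldest) -> assign | voices=[71 68 79]
Op 5: note_on(63): all voices busy, STEAL voice 1 (pitch 68, oldest) -> assign | voices=[71 63 79]
Op 6: note_on(69): all voices busy, STEAL voice 2 (pitch 79, oldest) -> assign | voices=[71 63 69]
Op 7: note_off(63): free voice 1 | voices=[71 - 69]
Op 8: note_off(71): free voice 0 | voices=[- - 69]

Answer: - - 69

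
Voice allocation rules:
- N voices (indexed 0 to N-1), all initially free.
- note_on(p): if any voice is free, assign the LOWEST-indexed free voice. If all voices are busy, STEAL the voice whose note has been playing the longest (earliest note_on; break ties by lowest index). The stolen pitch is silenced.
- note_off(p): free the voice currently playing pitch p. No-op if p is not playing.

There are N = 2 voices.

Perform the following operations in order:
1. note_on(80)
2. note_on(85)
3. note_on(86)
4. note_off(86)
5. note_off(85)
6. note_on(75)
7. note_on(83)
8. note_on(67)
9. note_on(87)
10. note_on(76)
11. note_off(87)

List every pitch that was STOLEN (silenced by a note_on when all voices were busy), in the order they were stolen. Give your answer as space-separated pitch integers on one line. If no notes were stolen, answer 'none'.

Answer: 80 75 83 67

Derivation:
Op 1: note_on(80): voice 0 is free -> assigned | voices=[80 -]
Op 2: note_on(85): voice 1 is free -> assigned | voices=[80 85]
Op 3: note_on(86): all voices busy, STEAL voice 0 (pitch 80, oldest) -> assign | voices=[86 85]
Op 4: note_off(86): free voice 0 | voices=[- 85]
Op 5: note_off(85): free voice 1 | voices=[- -]
Op 6: note_on(75): voice 0 is free -> assigned | voices=[75 -]
Op 7: note_on(83): voice 1 is free -> assigned | voices=[75 83]
Op 8: note_on(67): all voices busy, STEAL voice 0 (pitch 75, oldest) -> assign | voices=[67 83]
Op 9: note_on(87): all voices busy, STEAL voice 1 (pitch 83, oldest) -> assign | voices=[67 87]
Op 10: note_on(76): all voices busy, STEAL voice 0 (pitch 67, oldest) -> assign | voices=[76 87]
Op 11: note_off(87): free voice 1 | voices=[76 -]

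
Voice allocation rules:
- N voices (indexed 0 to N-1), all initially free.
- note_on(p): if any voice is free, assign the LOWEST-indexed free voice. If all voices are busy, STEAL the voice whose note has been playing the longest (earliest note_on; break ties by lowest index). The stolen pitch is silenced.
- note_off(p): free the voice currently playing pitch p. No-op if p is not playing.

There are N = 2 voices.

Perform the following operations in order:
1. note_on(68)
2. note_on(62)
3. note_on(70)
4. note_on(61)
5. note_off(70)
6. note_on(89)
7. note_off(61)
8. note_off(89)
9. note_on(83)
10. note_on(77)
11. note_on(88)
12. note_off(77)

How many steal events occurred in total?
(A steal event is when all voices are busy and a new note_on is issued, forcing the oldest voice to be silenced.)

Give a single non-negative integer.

Answer: 3

Derivation:
Op 1: note_on(68): voice 0 is free -> assigned | voices=[68 -]
Op 2: note_on(62): voice 1 is free -> assigned | voices=[68 62]
Op 3: note_on(70): all voices busy, STEAL voice 0 (pitch 68, oldest) -> assign | voices=[70 62]
Op 4: note_on(61): all voices busy, STEAL voice 1 (pitch 62, oldest) -> assign | voices=[70 61]
Op 5: note_off(70): free voice 0 | voices=[- 61]
Op 6: note_on(89): voice 0 is free -> assigned | voices=[89 61]
Op 7: note_off(61): free voice 1 | voices=[89 -]
Op 8: note_off(89): free voice 0 | voices=[- -]
Op 9: note_on(83): voice 0 is free -> assigned | voices=[83 -]
Op 10: note_on(77): voice 1 is free -> assigned | voices=[83 77]
Op 11: note_on(88): all voices busy, STEAL voice 0 (pitch 83, oldest) -> assign | voices=[88 77]
Op 12: note_off(77): free voice 1 | voices=[88 -]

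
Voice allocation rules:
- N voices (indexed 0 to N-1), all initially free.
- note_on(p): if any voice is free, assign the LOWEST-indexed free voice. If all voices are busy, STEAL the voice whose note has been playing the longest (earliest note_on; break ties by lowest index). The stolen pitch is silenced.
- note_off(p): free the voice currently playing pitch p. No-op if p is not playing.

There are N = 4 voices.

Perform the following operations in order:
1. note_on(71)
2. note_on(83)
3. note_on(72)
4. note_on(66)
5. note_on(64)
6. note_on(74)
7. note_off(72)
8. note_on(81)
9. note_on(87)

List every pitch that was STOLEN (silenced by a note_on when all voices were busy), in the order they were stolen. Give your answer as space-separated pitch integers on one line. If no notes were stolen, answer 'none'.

Op 1: note_on(71): voice 0 is free -> assigned | voices=[71 - - -]
Op 2: note_on(83): voice 1 is free -> assigned | voices=[71 83 - -]
Op 3: note_on(72): voice 2 is free -> assigned | voices=[71 83 72 -]
Op 4: note_on(66): voice 3 is free -> assigned | voices=[71 83 72 66]
Op 5: note_on(64): all voices busy, STEAL voice 0 (pitch 71, oldest) -> assign | voices=[64 83 72 66]
Op 6: note_on(74): all voices busy, STEAL voice 1 (pitch 83, oldest) -> assign | voices=[64 74 72 66]
Op 7: note_off(72): free voice 2 | voices=[64 74 - 66]
Op 8: note_on(81): voice 2 is free -> assigned | voices=[64 74 81 66]
Op 9: note_on(87): all voices busy, STEAL voice 3 (pitch 66, oldest) -> assign | voices=[64 74 81 87]

Answer: 71 83 66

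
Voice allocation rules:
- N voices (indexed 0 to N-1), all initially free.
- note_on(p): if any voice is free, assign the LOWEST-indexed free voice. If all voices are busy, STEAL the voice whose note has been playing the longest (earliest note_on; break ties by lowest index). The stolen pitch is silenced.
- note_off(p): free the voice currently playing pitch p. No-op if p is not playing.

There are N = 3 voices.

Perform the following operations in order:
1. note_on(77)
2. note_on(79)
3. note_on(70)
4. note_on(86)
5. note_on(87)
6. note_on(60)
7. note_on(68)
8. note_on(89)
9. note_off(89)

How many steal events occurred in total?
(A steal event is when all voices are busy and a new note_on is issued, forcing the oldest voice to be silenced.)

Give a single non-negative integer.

Answer: 5

Derivation:
Op 1: note_on(77): voice 0 is free -> assigned | voices=[77 - -]
Op 2: note_on(79): voice 1 is free -> assigned | voices=[77 79 -]
Op 3: note_on(70): voice 2 is free -> assigned | voices=[77 79 70]
Op 4: note_on(86): all voices busy, STEAL voice 0 (pitch 77, oldest) -> assign | voices=[86 79 70]
Op 5: note_on(87): all voices busy, STEAL voice 1 (pitch 79, oldest) -> assign | voices=[86 87 70]
Op 6: note_on(60): all voices busy, STEAL voice 2 (pitch 70, oldest) -> assign | voices=[86 87 60]
Op 7: note_on(68): all voices busy, STEAL voice 0 (pitch 86, oldest) -> assign | voices=[68 87 60]
Op 8: note_on(89): all voices busy, STEAL voice 1 (pitch 87, oldest) -> assign | voices=[68 89 60]
Op 9: note_off(89): free voice 1 | voices=[68 - 60]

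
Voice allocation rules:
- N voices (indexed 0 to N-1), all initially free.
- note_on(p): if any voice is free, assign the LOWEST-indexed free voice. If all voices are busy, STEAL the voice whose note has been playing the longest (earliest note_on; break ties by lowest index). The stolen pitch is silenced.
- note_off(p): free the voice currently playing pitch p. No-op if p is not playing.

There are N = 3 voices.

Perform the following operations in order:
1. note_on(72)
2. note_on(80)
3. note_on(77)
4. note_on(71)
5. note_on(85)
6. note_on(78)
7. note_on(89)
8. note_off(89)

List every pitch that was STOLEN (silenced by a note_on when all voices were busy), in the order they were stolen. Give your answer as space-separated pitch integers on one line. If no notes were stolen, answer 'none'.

Op 1: note_on(72): voice 0 is free -> assigned | voices=[72 - -]
Op 2: note_on(80): voice 1 is free -> assigned | voices=[72 80 -]
Op 3: note_on(77): voice 2 is free -> assigned | voices=[72 80 77]
Op 4: note_on(71): all voices busy, STEAL voice 0 (pitch 72, oldest) -> assign | voices=[71 80 77]
Op 5: note_on(85): all voices busy, STEAL voice 1 (pitch 80, oldest) -> assign | voices=[71 85 77]
Op 6: note_on(78): all voices busy, STEAL voice 2 (pitch 77, oldest) -> assign | voices=[71 85 78]
Op 7: note_on(89): all voices busy, STEAL voice 0 (pitch 71, oldest) -> assign | voices=[89 85 78]
Op 8: note_off(89): free voice 0 | voices=[- 85 78]

Answer: 72 80 77 71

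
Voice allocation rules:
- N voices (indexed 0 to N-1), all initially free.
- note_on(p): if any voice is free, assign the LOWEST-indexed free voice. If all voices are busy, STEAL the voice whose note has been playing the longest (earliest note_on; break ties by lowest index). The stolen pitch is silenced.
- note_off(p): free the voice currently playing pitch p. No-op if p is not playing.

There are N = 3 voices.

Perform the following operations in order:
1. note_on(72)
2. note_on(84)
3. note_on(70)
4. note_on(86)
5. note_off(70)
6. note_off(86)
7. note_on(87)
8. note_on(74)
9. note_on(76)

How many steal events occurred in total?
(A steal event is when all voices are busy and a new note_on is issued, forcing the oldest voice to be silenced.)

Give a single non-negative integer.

Answer: 2

Derivation:
Op 1: note_on(72): voice 0 is free -> assigned | voices=[72 - -]
Op 2: note_on(84): voice 1 is free -> assigned | voices=[72 84 -]
Op 3: note_on(70): voice 2 is free -> assigned | voices=[72 84 70]
Op 4: note_on(86): all voices busy, STEAL voice 0 (pitch 72, oldest) -> assign | voices=[86 84 70]
Op 5: note_off(70): free voice 2 | voices=[86 84 -]
Op 6: note_off(86): free voice 0 | voices=[- 84 -]
Op 7: note_on(87): voice 0 is free -> assigned | voices=[87 84 -]
Op 8: note_on(74): voice 2 is free -> assigned | voices=[87 84 74]
Op 9: note_on(76): all voices busy, STEAL voice 1 (pitch 84, oldest) -> assign | voices=[87 76 74]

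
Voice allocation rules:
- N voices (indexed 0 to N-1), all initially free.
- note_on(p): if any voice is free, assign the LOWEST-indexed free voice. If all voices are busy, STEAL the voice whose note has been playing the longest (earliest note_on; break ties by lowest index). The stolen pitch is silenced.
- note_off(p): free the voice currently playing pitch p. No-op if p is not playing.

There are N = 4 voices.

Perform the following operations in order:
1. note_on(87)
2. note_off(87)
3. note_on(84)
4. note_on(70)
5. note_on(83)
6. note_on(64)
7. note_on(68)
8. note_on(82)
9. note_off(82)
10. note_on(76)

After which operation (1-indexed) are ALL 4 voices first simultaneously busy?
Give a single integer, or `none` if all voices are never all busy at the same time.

Answer: 6

Derivation:
Op 1: note_on(87): voice 0 is free -> assigned | voices=[87 - - -]
Op 2: note_off(87): free voice 0 | voices=[- - - -]
Op 3: note_on(84): voice 0 is free -> assigned | voices=[84 - - -]
Op 4: note_on(70): voice 1 is free -> assigned | voices=[84 70 - -]
Op 5: note_on(83): voice 2 is free -> assigned | voices=[84 70 83 -]
Op 6: note_on(64): voice 3 is free -> assigned | voices=[84 70 83 64]
Op 7: note_on(68): all voices busy, STEAL voice 0 (pitch 84, oldest) -> assign | voices=[68 70 83 64]
Op 8: note_on(82): all voices busy, STEAL voice 1 (pitch 70, oldest) -> assign | voices=[68 82 83 64]
Op 9: note_off(82): free voice 1 | voices=[68 - 83 64]
Op 10: note_on(76): voice 1 is free -> assigned | voices=[68 76 83 64]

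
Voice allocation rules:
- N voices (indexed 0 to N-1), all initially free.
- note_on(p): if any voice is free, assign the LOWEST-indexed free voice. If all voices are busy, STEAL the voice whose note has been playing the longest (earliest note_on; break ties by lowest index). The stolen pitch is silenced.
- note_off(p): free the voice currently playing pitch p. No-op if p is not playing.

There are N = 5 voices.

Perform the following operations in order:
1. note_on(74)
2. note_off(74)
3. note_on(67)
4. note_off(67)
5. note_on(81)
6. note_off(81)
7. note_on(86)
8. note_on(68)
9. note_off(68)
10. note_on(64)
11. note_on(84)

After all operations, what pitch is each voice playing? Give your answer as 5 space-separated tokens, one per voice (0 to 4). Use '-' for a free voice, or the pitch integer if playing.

Op 1: note_on(74): voice 0 is free -> assigned | voices=[74 - - - -]
Op 2: note_off(74): free voice 0 | voices=[- - - - -]
Op 3: note_on(67): voice 0 is free -> assigned | voices=[67 - - - -]
Op 4: note_off(67): free voice 0 | voices=[- - - - -]
Op 5: note_on(81): voice 0 is free -> assigned | voices=[81 - - - -]
Op 6: note_off(81): free voice 0 | voices=[- - - - -]
Op 7: note_on(86): voice 0 is free -> assigned | voices=[86 - - - -]
Op 8: note_on(68): voice 1 is free -> assigned | voices=[86 68 - - -]
Op 9: note_off(68): free voice 1 | voices=[86 - - - -]
Op 10: note_on(64): voice 1 is free -> assigned | voices=[86 64 - - -]
Op 11: note_on(84): voice 2 is free -> assigned | voices=[86 64 84 - -]

Answer: 86 64 84 - -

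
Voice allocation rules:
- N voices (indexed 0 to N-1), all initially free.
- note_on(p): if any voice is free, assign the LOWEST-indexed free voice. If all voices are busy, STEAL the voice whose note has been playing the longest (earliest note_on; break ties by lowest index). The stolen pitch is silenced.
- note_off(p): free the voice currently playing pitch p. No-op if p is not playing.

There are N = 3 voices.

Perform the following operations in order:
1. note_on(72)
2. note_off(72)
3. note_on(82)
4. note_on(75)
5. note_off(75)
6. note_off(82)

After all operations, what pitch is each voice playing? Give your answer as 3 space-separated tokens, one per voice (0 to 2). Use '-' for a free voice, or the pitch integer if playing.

Answer: - - -

Derivation:
Op 1: note_on(72): voice 0 is free -> assigned | voices=[72 - -]
Op 2: note_off(72): free voice 0 | voices=[- - -]
Op 3: note_on(82): voice 0 is free -> assigned | voices=[82 - -]
Op 4: note_on(75): voice 1 is free -> assigned | voices=[82 75 -]
Op 5: note_off(75): free voice 1 | voices=[82 - -]
Op 6: note_off(82): free voice 0 | voices=[- - -]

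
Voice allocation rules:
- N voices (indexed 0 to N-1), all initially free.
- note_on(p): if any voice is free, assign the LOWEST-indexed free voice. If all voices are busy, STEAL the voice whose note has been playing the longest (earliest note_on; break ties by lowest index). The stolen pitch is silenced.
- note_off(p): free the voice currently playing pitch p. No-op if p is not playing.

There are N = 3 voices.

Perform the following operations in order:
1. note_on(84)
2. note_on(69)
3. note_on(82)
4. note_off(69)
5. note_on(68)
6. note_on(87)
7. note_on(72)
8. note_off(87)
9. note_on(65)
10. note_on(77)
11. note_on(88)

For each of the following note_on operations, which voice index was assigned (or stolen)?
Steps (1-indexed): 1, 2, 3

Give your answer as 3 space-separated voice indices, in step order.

Answer: 0 1 2

Derivation:
Op 1: note_on(84): voice 0 is free -> assigned | voices=[84 - -]
Op 2: note_on(69): voice 1 is free -> assigned | voices=[84 69 -]
Op 3: note_on(82): voice 2 is free -> assigned | voices=[84 69 82]
Op 4: note_off(69): free voice 1 | voices=[84 - 82]
Op 5: note_on(68): voice 1 is free -> assigned | voices=[84 68 82]
Op 6: note_on(87): all voices busy, STEAL voice 0 (pitch 84, oldest) -> assign | voices=[87 68 82]
Op 7: note_on(72): all voices busy, STEAL voice 2 (pitch 82, oldest) -> assign | voices=[87 68 72]
Op 8: note_off(87): free voice 0 | voices=[- 68 72]
Op 9: note_on(65): voice 0 is free -> assigned | voices=[65 68 72]
Op 10: note_on(77): all voices busy, STEAL voice 1 (pitch 68, oldest) -> assign | voices=[65 77 72]
Op 11: note_on(88): all voices busy, STEAL voice 2 (pitch 72, oldest) -> assign | voices=[65 77 88]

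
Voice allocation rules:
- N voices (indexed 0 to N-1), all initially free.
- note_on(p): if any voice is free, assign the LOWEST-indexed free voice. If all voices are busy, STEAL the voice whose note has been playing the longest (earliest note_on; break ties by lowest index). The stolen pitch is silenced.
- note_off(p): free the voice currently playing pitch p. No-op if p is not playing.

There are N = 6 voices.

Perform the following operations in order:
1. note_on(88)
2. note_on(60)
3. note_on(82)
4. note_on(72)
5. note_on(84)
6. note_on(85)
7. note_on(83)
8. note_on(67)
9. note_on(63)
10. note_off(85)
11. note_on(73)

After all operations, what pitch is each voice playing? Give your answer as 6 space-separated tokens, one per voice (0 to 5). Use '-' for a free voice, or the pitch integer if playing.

Answer: 83 67 63 72 84 73

Derivation:
Op 1: note_on(88): voice 0 is free -> assigned | voices=[88 - - - - -]
Op 2: note_on(60): voice 1 is free -> assigned | voices=[88 60 - - - -]
Op 3: note_on(82): voice 2 is free -> assigned | voices=[88 60 82 - - -]
Op 4: note_on(72): voice 3 is free -> assigned | voices=[88 60 82 72 - -]
Op 5: note_on(84): voice 4 is free -> assigned | voices=[88 60 82 72 84 -]
Op 6: note_on(85): voice 5 is free -> assigned | voices=[88 60 82 72 84 85]
Op 7: note_on(83): all voices busy, STEAL voice 0 (pitch 88, oldest) -> assign | voices=[83 60 82 72 84 85]
Op 8: note_on(67): all voices busy, STEAL voice 1 (pitch 60, oldest) -> assign | voices=[83 67 82 72 84 85]
Op 9: note_on(63): all voices busy, STEAL voice 2 (pitch 82, oldest) -> assign | voices=[83 67 63 72 84 85]
Op 10: note_off(85): free voice 5 | voices=[83 67 63 72 84 -]
Op 11: note_on(73): voice 5 is free -> assigned | voices=[83 67 63 72 84 73]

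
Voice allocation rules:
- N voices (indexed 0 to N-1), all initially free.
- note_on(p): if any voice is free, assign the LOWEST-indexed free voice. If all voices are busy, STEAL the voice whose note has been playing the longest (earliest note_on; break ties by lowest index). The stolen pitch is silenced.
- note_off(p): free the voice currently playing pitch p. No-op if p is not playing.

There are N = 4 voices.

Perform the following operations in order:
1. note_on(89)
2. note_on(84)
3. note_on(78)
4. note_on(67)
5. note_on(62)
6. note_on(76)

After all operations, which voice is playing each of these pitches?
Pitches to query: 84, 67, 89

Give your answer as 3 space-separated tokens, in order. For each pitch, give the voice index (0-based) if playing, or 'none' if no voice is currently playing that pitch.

Answer: none 3 none

Derivation:
Op 1: note_on(89): voice 0 is free -> assigned | voices=[89 - - -]
Op 2: note_on(84): voice 1 is free -> assigned | voices=[89 84 - -]
Op 3: note_on(78): voice 2 is free -> assigned | voices=[89 84 78 -]
Op 4: note_on(67): voice 3 is free -> assigned | voices=[89 84 78 67]
Op 5: note_on(62): all voices busy, STEAL voice 0 (pitch 89, oldest) -> assign | voices=[62 84 78 67]
Op 6: note_on(76): all voices busy, STEAL voice 1 (pitch 84, oldest) -> assign | voices=[62 76 78 67]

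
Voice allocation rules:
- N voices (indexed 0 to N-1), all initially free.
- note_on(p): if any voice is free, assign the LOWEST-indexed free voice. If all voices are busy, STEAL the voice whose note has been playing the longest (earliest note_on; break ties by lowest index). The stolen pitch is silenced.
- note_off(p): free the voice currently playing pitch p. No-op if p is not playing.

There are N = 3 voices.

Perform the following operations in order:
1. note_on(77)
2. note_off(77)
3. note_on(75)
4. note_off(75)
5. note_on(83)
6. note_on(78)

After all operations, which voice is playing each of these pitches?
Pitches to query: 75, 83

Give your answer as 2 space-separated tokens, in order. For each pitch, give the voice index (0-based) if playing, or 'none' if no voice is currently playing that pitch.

Op 1: note_on(77): voice 0 is free -> assigned | voices=[77 - -]
Op 2: note_off(77): free voice 0 | voices=[- - -]
Op 3: note_on(75): voice 0 is free -> assigned | voices=[75 - -]
Op 4: note_off(75): free voice 0 | voices=[- - -]
Op 5: note_on(83): voice 0 is free -> assigned | voices=[83 - -]
Op 6: note_on(78): voice 1 is free -> assigned | voices=[83 78 -]

Answer: none 0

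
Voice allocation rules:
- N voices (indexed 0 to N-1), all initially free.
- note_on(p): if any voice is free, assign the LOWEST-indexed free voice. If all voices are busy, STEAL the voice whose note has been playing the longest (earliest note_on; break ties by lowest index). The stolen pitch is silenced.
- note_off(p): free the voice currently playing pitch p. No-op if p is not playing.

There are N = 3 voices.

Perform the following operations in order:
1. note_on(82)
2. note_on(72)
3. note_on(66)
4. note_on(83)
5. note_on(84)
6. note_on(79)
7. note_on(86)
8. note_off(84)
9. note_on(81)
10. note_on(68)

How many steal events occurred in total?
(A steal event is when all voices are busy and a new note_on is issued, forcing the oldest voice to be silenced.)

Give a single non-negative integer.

Answer: 5

Derivation:
Op 1: note_on(82): voice 0 is free -> assigned | voices=[82 - -]
Op 2: note_on(72): voice 1 is free -> assigned | voices=[82 72 -]
Op 3: note_on(66): voice 2 is free -> assigned | voices=[82 72 66]
Op 4: note_on(83): all voices busy, STEAL voice 0 (pitch 82, oldest) -> assign | voices=[83 72 66]
Op 5: note_on(84): all voices busy, STEAL voice 1 (pitch 72, oldest) -> assign | voices=[83 84 66]
Op 6: note_on(79): all voices busy, STEAL voice 2 (pitch 66, oldest) -> assign | voices=[83 84 79]
Op 7: note_on(86): all voices busy, STEAL voice 0 (pitch 83, oldest) -> assign | voices=[86 84 79]
Op 8: note_off(84): free voice 1 | voices=[86 - 79]
Op 9: note_on(81): voice 1 is free -> assigned | voices=[86 81 79]
Op 10: note_on(68): all voices busy, STEAL voice 2 (pitch 79, oldest) -> assign | voices=[86 81 68]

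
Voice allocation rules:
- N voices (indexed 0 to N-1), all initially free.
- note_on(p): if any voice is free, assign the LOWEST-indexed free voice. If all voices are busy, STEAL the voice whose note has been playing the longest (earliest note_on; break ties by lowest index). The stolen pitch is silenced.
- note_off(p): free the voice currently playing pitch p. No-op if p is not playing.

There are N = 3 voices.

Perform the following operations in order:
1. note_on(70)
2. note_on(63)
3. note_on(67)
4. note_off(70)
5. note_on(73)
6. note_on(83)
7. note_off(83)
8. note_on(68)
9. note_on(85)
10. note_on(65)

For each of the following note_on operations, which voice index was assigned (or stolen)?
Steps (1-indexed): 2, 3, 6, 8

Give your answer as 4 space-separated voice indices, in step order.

Op 1: note_on(70): voice 0 is free -> assigned | voices=[70 - -]
Op 2: note_on(63): voice 1 is free -> assigned | voices=[70 63 -]
Op 3: note_on(67): voice 2 is free -> assigned | voices=[70 63 67]
Op 4: note_off(70): free voice 0 | voices=[- 63 67]
Op 5: note_on(73): voice 0 is free -> assigned | voices=[73 63 67]
Op 6: note_on(83): all voices busy, STEAL voice 1 (pitch 63, oldest) -> assign | voices=[73 83 67]
Op 7: note_off(83): free voice 1 | voices=[73 - 67]
Op 8: note_on(68): voice 1 is free -> assigned | voices=[73 68 67]
Op 9: note_on(85): all voices busy, STEAL voice 2 (pitch 67, oldest) -> assign | voices=[73 68 85]
Op 10: note_on(65): all voices busy, STEAL voice 0 (pitch 73, oldest) -> assign | voices=[65 68 85]

Answer: 1 2 1 1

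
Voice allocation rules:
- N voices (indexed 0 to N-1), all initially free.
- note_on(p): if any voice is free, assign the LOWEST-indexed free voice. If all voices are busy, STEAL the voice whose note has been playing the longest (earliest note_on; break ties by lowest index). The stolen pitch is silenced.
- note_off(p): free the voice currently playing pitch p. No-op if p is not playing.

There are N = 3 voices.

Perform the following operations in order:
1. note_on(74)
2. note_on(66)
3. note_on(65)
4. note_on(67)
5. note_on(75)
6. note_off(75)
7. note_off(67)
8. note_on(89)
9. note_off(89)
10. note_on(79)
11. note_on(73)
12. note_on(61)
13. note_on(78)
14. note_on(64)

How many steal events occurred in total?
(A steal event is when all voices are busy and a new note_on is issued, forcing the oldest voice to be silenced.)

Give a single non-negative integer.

Answer: 5

Derivation:
Op 1: note_on(74): voice 0 is free -> assigned | voices=[74 - -]
Op 2: note_on(66): voice 1 is free -> assigned | voices=[74 66 -]
Op 3: note_on(65): voice 2 is free -> assigned | voices=[74 66 65]
Op 4: note_on(67): all voices busy, STEAL voice 0 (pitch 74, oldest) -> assign | voices=[67 66 65]
Op 5: note_on(75): all voices busy, STEAL voice 1 (pitch 66, oldest) -> assign | voices=[67 75 65]
Op 6: note_off(75): free voice 1 | voices=[67 - 65]
Op 7: note_off(67): free voice 0 | voices=[- - 65]
Op 8: note_on(89): voice 0 is free -> assigned | voices=[89 - 65]
Op 9: note_off(89): free voice 0 | voices=[- - 65]
Op 10: note_on(79): voice 0 is free -> assigned | voices=[79 - 65]
Op 11: note_on(73): voice 1 is free -> assigned | voices=[79 73 65]
Op 12: note_on(61): all voices busy, STEAL voice 2 (pitch 65, oldest) -> assign | voices=[79 73 61]
Op 13: note_on(78): all voices busy, STEAL voice 0 (pitch 79, oldest) -> assign | voices=[78 73 61]
Op 14: note_on(64): all voices busy, STEAL voice 1 (pitch 73, oldest) -> assign | voices=[78 64 61]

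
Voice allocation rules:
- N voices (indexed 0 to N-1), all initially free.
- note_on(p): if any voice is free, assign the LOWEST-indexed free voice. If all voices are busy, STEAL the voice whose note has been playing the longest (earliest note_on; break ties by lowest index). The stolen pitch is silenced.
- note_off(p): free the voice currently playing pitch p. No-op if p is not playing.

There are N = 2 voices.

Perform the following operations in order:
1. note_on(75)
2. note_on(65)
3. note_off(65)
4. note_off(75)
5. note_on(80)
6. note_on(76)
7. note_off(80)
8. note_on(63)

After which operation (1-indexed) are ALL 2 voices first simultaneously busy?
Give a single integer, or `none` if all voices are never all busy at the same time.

Op 1: note_on(75): voice 0 is free -> assigned | voices=[75 -]
Op 2: note_on(65): voice 1 is free -> assigned | voices=[75 65]
Op 3: note_off(65): free voice 1 | voices=[75 -]
Op 4: note_off(75): free voice 0 | voices=[- -]
Op 5: note_on(80): voice 0 is free -> assigned | voices=[80 -]
Op 6: note_on(76): voice 1 is free -> assigned | voices=[80 76]
Op 7: note_off(80): free voice 0 | voices=[- 76]
Op 8: note_on(63): voice 0 is free -> assigned | voices=[63 76]

Answer: 2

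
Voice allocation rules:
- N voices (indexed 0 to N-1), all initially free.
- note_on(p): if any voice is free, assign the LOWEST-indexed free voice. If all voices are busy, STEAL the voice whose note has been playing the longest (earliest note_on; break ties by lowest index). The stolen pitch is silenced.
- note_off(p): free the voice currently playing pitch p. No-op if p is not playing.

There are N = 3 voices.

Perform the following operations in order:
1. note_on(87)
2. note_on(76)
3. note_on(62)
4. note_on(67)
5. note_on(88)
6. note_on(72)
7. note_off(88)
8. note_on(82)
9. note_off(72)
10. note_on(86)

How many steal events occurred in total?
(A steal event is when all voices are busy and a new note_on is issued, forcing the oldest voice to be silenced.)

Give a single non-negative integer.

Op 1: note_on(87): voice 0 is free -> assigned | voices=[87 - -]
Op 2: note_on(76): voice 1 is free -> assigned | voices=[87 76 -]
Op 3: note_on(62): voice 2 is free -> assigned | voices=[87 76 62]
Op 4: note_on(67): all voices busy, STEAL voice 0 (pitch 87, oldest) -> assign | voices=[67 76 62]
Op 5: note_on(88): all voices busy, STEAL voice 1 (pitch 76, oldest) -> assign | voices=[67 88 62]
Op 6: note_on(72): all voices busy, STEAL voice 2 (pitch 62, oldest) -> assign | voices=[67 88 72]
Op 7: note_off(88): free voice 1 | voices=[67 - 72]
Op 8: note_on(82): voice 1 is free -> assigned | voices=[67 82 72]
Op 9: note_off(72): free voice 2 | voices=[67 82 -]
Op 10: note_on(86): voice 2 is free -> assigned | voices=[67 82 86]

Answer: 3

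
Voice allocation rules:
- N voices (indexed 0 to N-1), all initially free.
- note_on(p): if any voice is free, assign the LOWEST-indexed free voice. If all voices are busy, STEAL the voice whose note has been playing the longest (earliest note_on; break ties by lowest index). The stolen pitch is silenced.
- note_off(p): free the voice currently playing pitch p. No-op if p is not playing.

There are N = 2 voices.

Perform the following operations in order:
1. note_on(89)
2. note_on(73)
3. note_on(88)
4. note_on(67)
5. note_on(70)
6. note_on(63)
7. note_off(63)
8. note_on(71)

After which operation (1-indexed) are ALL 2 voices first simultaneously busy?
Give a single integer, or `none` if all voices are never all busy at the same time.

Answer: 2

Derivation:
Op 1: note_on(89): voice 0 is free -> assigned | voices=[89 -]
Op 2: note_on(73): voice 1 is free -> assigned | voices=[89 73]
Op 3: note_on(88): all voices busy, STEAL voice 0 (pitch 89, oldest) -> assign | voices=[88 73]
Op 4: note_on(67): all voices busy, STEAL voice 1 (pitch 73, oldest) -> assign | voices=[88 67]
Op 5: note_on(70): all voices busy, STEAL voice 0 (pitch 88, oldest) -> assign | voices=[70 67]
Op 6: note_on(63): all voices busy, STEAL voice 1 (pitch 67, oldest) -> assign | voices=[70 63]
Op 7: note_off(63): free voice 1 | voices=[70 -]
Op 8: note_on(71): voice 1 is free -> assigned | voices=[70 71]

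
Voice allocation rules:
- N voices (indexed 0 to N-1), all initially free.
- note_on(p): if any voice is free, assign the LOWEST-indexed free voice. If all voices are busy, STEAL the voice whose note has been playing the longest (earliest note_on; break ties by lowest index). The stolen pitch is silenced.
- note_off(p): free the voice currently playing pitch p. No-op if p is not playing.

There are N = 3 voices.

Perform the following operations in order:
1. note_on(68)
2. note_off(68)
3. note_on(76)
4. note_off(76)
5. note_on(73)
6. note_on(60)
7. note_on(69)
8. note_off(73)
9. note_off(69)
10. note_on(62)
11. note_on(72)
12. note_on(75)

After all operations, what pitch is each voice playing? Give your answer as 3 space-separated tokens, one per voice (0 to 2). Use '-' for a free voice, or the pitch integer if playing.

Answer: 62 75 72

Derivation:
Op 1: note_on(68): voice 0 is free -> assigned | voices=[68 - -]
Op 2: note_off(68): free voice 0 | voices=[- - -]
Op 3: note_on(76): voice 0 is free -> assigned | voices=[76 - -]
Op 4: note_off(76): free voice 0 | voices=[- - -]
Op 5: note_on(73): voice 0 is free -> assigned | voices=[73 - -]
Op 6: note_on(60): voice 1 is free -> assigned | voices=[73 60 -]
Op 7: note_on(69): voice 2 is free -> assigned | voices=[73 60 69]
Op 8: note_off(73): free voice 0 | voices=[- 60 69]
Op 9: note_off(69): free voice 2 | voices=[- 60 -]
Op 10: note_on(62): voice 0 is free -> assigned | voices=[62 60 -]
Op 11: note_on(72): voice 2 is free -> assigned | voices=[62 60 72]
Op 12: note_on(75): all voices busy, STEAL voice 1 (pitch 60, oldest) -> assign | voices=[62 75 72]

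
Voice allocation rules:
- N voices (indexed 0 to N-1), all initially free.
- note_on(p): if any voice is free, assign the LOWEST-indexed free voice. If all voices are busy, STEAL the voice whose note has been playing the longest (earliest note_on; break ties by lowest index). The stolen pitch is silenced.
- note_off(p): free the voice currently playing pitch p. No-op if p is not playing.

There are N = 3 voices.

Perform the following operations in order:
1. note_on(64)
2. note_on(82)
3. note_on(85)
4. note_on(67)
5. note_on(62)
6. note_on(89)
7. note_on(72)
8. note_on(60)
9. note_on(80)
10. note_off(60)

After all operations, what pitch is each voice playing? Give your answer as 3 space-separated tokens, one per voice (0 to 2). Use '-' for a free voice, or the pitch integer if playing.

Op 1: note_on(64): voice 0 is free -> assigned | voices=[64 - -]
Op 2: note_on(82): voice 1 is free -> assigned | voices=[64 82 -]
Op 3: note_on(85): voice 2 is free -> assigned | voices=[64 82 85]
Op 4: note_on(67): all voices busy, STEAL voice 0 (pitch 64, oldest) -> assign | voices=[67 82 85]
Op 5: note_on(62): all voices busy, STEAL voice 1 (pitch 82, oldest) -> assign | voices=[67 62 85]
Op 6: note_on(89): all voices busy, STEAL voice 2 (pitch 85, oldest) -> assign | voices=[67 62 89]
Op 7: note_on(72): all voices busy, STEAL voice 0 (pitch 67, oldest) -> assign | voices=[72 62 89]
Op 8: note_on(60): all voices busy, STEAL voice 1 (pitch 62, oldest) -> assign | voices=[72 60 89]
Op 9: note_on(80): all voices busy, STEAL voice 2 (pitch 89, oldest) -> assign | voices=[72 60 80]
Op 10: note_off(60): free voice 1 | voices=[72 - 80]

Answer: 72 - 80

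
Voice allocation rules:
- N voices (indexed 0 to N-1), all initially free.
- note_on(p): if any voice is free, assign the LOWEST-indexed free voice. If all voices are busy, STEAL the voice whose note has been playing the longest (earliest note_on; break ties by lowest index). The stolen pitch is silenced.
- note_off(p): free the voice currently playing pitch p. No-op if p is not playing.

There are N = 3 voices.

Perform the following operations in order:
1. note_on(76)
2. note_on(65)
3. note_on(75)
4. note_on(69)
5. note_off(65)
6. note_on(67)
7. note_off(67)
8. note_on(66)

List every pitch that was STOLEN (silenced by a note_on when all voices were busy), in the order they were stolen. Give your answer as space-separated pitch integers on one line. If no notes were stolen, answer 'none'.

Op 1: note_on(76): voice 0 is free -> assigned | voices=[76 - -]
Op 2: note_on(65): voice 1 is free -> assigned | voices=[76 65 -]
Op 3: note_on(75): voice 2 is free -> assigned | voices=[76 65 75]
Op 4: note_on(69): all voices busy, STEAL voice 0 (pitch 76, oldest) -> assign | voices=[69 65 75]
Op 5: note_off(65): free voice 1 | voices=[69 - 75]
Op 6: note_on(67): voice 1 is free -> assigned | voices=[69 67 75]
Op 7: note_off(67): free voice 1 | voices=[69 - 75]
Op 8: note_on(66): voice 1 is free -> assigned | voices=[69 66 75]

Answer: 76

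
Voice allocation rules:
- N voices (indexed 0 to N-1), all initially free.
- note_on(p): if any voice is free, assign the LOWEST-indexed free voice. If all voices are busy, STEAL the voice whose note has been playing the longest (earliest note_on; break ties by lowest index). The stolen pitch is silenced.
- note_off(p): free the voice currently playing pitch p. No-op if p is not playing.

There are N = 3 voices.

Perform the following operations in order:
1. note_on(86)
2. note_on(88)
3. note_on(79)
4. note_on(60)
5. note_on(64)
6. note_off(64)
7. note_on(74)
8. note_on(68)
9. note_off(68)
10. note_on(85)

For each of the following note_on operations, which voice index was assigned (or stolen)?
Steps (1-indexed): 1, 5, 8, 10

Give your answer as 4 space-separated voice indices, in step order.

Op 1: note_on(86): voice 0 is free -> assigned | voices=[86 - -]
Op 2: note_on(88): voice 1 is free -> assigned | voices=[86 88 -]
Op 3: note_on(79): voice 2 is free -> assigned | voices=[86 88 79]
Op 4: note_on(60): all voices busy, STEAL voice 0 (pitch 86, oldest) -> assign | voices=[60 88 79]
Op 5: note_on(64): all voices busy, STEAL voice 1 (pitch 88, oldest) -> assign | voices=[60 64 79]
Op 6: note_off(64): free voice 1 | voices=[60 - 79]
Op 7: note_on(74): voice 1 is free -> assigned | voices=[60 74 79]
Op 8: note_on(68): all voices busy, STEAL voice 2 (pitch 79, oldest) -> assign | voices=[60 74 68]
Op 9: note_off(68): free voice 2 | voices=[60 74 -]
Op 10: note_on(85): voice 2 is free -> assigned | voices=[60 74 85]

Answer: 0 1 2 2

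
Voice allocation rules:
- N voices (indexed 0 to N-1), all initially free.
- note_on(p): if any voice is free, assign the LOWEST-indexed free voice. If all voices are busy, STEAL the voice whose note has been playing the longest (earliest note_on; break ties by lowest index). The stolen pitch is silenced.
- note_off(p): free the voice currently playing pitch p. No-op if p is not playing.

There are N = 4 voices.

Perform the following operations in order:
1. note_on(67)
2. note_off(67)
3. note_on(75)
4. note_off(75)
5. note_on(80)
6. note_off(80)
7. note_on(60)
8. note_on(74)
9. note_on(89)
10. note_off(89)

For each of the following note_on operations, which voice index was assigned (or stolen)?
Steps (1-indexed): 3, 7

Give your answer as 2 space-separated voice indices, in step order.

Answer: 0 0

Derivation:
Op 1: note_on(67): voice 0 is free -> assigned | voices=[67 - - -]
Op 2: note_off(67): free voice 0 | voices=[- - - -]
Op 3: note_on(75): voice 0 is free -> assigned | voices=[75 - - -]
Op 4: note_off(75): free voice 0 | voices=[- - - -]
Op 5: note_on(80): voice 0 is free -> assigned | voices=[80 - - -]
Op 6: note_off(80): free voice 0 | voices=[- - - -]
Op 7: note_on(60): voice 0 is free -> assigned | voices=[60 - - -]
Op 8: note_on(74): voice 1 is free -> assigned | voices=[60 74 - -]
Op 9: note_on(89): voice 2 is free -> assigned | voices=[60 74 89 -]
Op 10: note_off(89): free voice 2 | voices=[60 74 - -]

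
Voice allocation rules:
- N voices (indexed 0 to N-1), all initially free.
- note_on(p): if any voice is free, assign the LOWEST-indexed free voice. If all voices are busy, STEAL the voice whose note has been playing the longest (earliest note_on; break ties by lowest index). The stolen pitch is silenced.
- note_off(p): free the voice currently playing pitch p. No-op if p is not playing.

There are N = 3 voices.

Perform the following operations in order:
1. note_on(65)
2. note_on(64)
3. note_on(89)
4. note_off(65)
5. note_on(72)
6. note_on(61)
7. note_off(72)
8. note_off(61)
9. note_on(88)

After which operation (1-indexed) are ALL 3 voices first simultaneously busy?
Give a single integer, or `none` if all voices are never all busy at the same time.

Answer: 3

Derivation:
Op 1: note_on(65): voice 0 is free -> assigned | voices=[65 - -]
Op 2: note_on(64): voice 1 is free -> assigned | voices=[65 64 -]
Op 3: note_on(89): voice 2 is free -> assigned | voices=[65 64 89]
Op 4: note_off(65): free voice 0 | voices=[- 64 89]
Op 5: note_on(72): voice 0 is free -> assigned | voices=[72 64 89]
Op 6: note_on(61): all voices busy, STEAL voice 1 (pitch 64, oldest) -> assign | voices=[72 61 89]
Op 7: note_off(72): free voice 0 | voices=[- 61 89]
Op 8: note_off(61): free voice 1 | voices=[- - 89]
Op 9: note_on(88): voice 0 is free -> assigned | voices=[88 - 89]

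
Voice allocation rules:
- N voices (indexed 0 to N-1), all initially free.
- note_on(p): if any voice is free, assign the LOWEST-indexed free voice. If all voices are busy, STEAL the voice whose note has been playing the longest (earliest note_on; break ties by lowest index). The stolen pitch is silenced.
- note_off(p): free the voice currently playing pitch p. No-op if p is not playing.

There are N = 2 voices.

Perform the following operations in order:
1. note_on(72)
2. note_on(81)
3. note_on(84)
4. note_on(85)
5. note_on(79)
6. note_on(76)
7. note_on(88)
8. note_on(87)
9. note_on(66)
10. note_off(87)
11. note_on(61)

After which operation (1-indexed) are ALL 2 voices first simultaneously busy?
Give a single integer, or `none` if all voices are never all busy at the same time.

Answer: 2

Derivation:
Op 1: note_on(72): voice 0 is free -> assigned | voices=[72 -]
Op 2: note_on(81): voice 1 is free -> assigned | voices=[72 81]
Op 3: note_on(84): all voices busy, STEAL voice 0 (pitch 72, oldest) -> assign | voices=[84 81]
Op 4: note_on(85): all voices busy, STEAL voice 1 (pitch 81, oldest) -> assign | voices=[84 85]
Op 5: note_on(79): all voices busy, STEAL voice 0 (pitch 84, oldest) -> assign | voices=[79 85]
Op 6: note_on(76): all voices busy, STEAL voice 1 (pitch 85, oldest) -> assign | voices=[79 76]
Op 7: note_on(88): all voices busy, STEAL voice 0 (pitch 79, oldest) -> assign | voices=[88 76]
Op 8: note_on(87): all voices busy, STEAL voice 1 (pitch 76, oldest) -> assign | voices=[88 87]
Op 9: note_on(66): all voices busy, STEAL voice 0 (pitch 88, oldest) -> assign | voices=[66 87]
Op 10: note_off(87): free voice 1 | voices=[66 -]
Op 11: note_on(61): voice 1 is free -> assigned | voices=[66 61]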